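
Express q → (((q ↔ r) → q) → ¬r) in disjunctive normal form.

q → (((q ↔ r) → q) → ¬r)
⇔ ¬q ∨ (((q ↔ r) → q) → ¬r)   [eliminate →]
⇔ ¬q ∨ ¬((q ↔ r) → q) ∨ ¬r   [eliminate →]
⇔ ¬q ∨ ¬(¬(q ↔ r) ∨ q) ∨ ¬r   [eliminate →]
⇔ ¬q ∨ ¬(¬((q → r) ∧ (r → q)) ∨ q) ∨ ¬r   [eliminate ↔]
⇔ ¬q ∨ ¬(¬((¬q ∨ r) ∧ (r → q)) ∨ q) ∨ ¬r   [eliminate →]
⇔ ¬q ∨ ¬(¬((¬q ∨ r) ∧ (¬r ∨ q)) ∨ q) ∨ ¬r   [eliminate →]
⇔ ¬q ∨ ¬¬((¬q ∨ r) ∧ (¬r ∨ q)) ∧ ¬q ∨ ¬r   [De Morgan]
⇔ ¬q ∨ (¬q ∨ r) ∧ (¬r ∨ q) ∧ ¬q ∨ ¬r   [double negation]
⇔ ¬q ∨ ¬q ∧ ¬r ∧ ¬q ∨ ¬q ∧ q ∧ ¬q ∨ r ∧ ¬r ∧ ¬q ∨ r ∧ q ∧ ¬q ∨ ¬r   [distribute ∧ over ∨]
⇔ ¬q ∨ ¬r   [simplify]

¬q ∨ ¬r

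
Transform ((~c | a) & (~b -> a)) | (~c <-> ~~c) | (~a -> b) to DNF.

((~c | a) & (~b -> a)) | (~c <-> ~~c) | (~a -> b)
≡ ((~c | a) & (~~b | a)) | (~c <-> ~~c) | (~a -> b)   — eliminate ->
≡ ((~c | a) & (~~b | a)) | ((~c -> ~~c) & (~~c -> ~c)) | (~a -> b)   — eliminate <->
≡ ((~c | a) & (~~b | a)) | ((~~c | ~~c) & (~~c -> ~c)) | (~a -> b)   — eliminate ->
≡ ((~c | a) & (~~b | a)) | ((~~c | ~~c) & (~~~c | ~c)) | (~a -> b)   — eliminate ->
≡ ((~c | a) & (~~b | a)) | ((~~c | ~~c) & (~~~c | ~c)) | ~~a | b   — eliminate ->
≡ ((~c | a) & (b | a)) | ((~~c | ~~c) & (~~~c | ~c)) | ~~a | b   — double negation
≡ ((~c | a) & (b | a)) | ((c | ~~c) & (~~~c | ~c)) | ~~a | b   — double negation
≡ ((~c | a) & (b | a)) | ((c | c) & (~~~c | ~c)) | ~~a | b   — double negation
≡ ((~c | a) & (b | a)) | ((c | c) & (~c | ~c)) | ~~a | b   — double negation
≡ ((~c | a) & (b | a)) | ((c | c) & (~c | ~c)) | a | b   — double negation
≡ (~c & b) | (~c & a) | (a & b) | (a & a) | (c & ~c) | (c & ~c) | (c & ~c) | (c & ~c) | a | b   — distribute & over |
≡ a | b   — simplify

a | b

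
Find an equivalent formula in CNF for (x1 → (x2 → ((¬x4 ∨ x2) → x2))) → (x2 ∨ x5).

x2 ∨ x5

(x1 → (x2 → ((¬x4 ∨ x2) → x2))) → (x2 ∨ x5)
⇔ ¬(x1 → (x2 → ((¬x4 ∨ x2) → x2))) ∨ x2 ∨ x5   [eliminate →]
⇔ ¬(¬x1 ∨ (x2 → ((¬x4 ∨ x2) → x2))) ∨ x2 ∨ x5   [eliminate →]
⇔ ¬(¬x1 ∨ ¬x2 ∨ ((¬x4 ∨ x2) → x2)) ∨ x2 ∨ x5   [eliminate →]
⇔ ¬(¬x1 ∨ ¬x2 ∨ ¬(¬x4 ∨ x2) ∨ x2) ∨ x2 ∨ x5   [eliminate →]
⇔ (¬¬x1 ∧ ¬¬x2 ∧ ¬¬(¬x4 ∨ x2) ∧ ¬x2) ∨ x2 ∨ x5   [De Morgan]
⇔ (x1 ∧ ¬¬x2 ∧ ¬¬(¬x4 ∨ x2) ∧ ¬x2) ∨ x2 ∨ x5   [double negation]
⇔ (x1 ∧ x2 ∧ ¬¬(¬x4 ∨ x2) ∧ ¬x2) ∨ x2 ∨ x5   [double negation]
⇔ (x1 ∧ x2 ∧ (¬x4 ∨ x2) ∧ ¬x2) ∨ x2 ∨ x5   [double negation]
⇔ (x1 ∨ x2 ∨ x5) ∧ (x2 ∨ x2 ∨ x5) ∧ (¬x4 ∨ x2 ∨ x2 ∨ x5) ∧ (¬x2 ∨ x2 ∨ x5)   [distribute ∨ over ∧]
⇔ x2 ∨ x5   [simplify]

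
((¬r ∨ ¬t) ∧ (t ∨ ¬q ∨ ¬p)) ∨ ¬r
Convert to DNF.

((¬r ∨ ¬t) ∧ (t ∨ ¬q ∨ ¬p)) ∨ ¬r
≡ (¬r ∧ t) ∨ (¬r ∧ ¬q) ∨ (¬r ∧ ¬p) ∨ (¬t ∧ t) ∨ (¬t ∧ ¬q) ∨ (¬t ∧ ¬p) ∨ ¬r   (distribute ∧ over ∨)
≡ (¬t ∧ ¬q) ∨ (¬t ∧ ¬p) ∨ ¬r   (simplify)

(¬t ∧ ¬q) ∨ (¬t ∧ ¬p) ∨ ¬r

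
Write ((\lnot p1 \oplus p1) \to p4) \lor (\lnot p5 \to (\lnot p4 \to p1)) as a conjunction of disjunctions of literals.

p1 \lor p4 \lor p5

((\lnot p1 \oplus p1) \to p4) \lor (\lnot p5 \to (\lnot p4 \to p1))
= \lnot (\lnot p1 \oplus p1) \lor p4 \lor (\lnot p5 \to (\lnot p4 \to p1))   [eliminate \to]
= \lnot ((\lnot p1 \lor p1) \land \lnot (\lnot p1 \land p1)) \lor p4 \lor (\lnot p5 \to (\lnot p4 \to p1))   [expand \oplus]
= \lnot ((\lnot p1 \lor p1) \land \lnot (\lnot p1 \land p1)) \lor p4 \lor \lnot \lnot p5 \lor (\lnot p4 \to p1)   [eliminate \to]
= \lnot ((\lnot p1 \lor p1) \land \lnot (\lnot p1 \land p1)) \lor p4 \lor \lnot \lnot p5 \lor \lnot \lnot p4 \lor p1   [eliminate \to]
= \lnot (\lnot p1 \lor p1) \lor \lnot \lnot (\lnot p1 \land p1) \lor p4 \lor \lnot \lnot p5 \lor \lnot \lnot p4 \lor p1   [De Morgan]
= (\lnot \lnot p1 \land \lnot p1) \lor \lnot \lnot (\lnot p1 \land p1) \lor p4 \lor \lnot \lnot p5 \lor \lnot \lnot p4 \lor p1   [De Morgan]
= (p1 \land \lnot p1) \lor \lnot \lnot (\lnot p1 \land p1) \lor p4 \lor \lnot \lnot p5 \lor \lnot \lnot p4 \lor p1   [double negation]
= (p1 \land \lnot p1) \lor (\lnot p1 \land p1) \lor p4 \lor \lnot \lnot p5 \lor \lnot \lnot p4 \lor p1   [double negation]
= (p1 \land \lnot p1) \lor (\lnot p1 \land p1) \lor p4 \lor p5 \lor \lnot \lnot p4 \lor p1   [double negation]
= (p1 \land \lnot p1) \lor (\lnot p1 \land p1) \lor p4 \lor p5 \lor p4 \lor p1   [double negation]
= (p1 \lor \lnot p1 \lor p4 \lor p5 \lor p4 \lor p1) \land (p1 \lor p1 \lor p4 \lor p5 \lor p4 \lor p1) \land (\lnot p1 \lor \lnot p1 \lor p4 \lor p5 \lor p4 \lor p1) \land (\lnot p1 \lor p1 \lor p4 \lor p5 \lor p4 \lor p1)   [distribute \lor over \land]
= p1 \lor p4 \lor p5   [simplify]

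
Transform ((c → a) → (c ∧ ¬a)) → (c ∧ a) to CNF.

¬c ∨ a

((c → a) → (c ∧ ¬a)) → (c ∧ a)
⇔ ¬((c → a) → (c ∧ ¬a)) ∨ (c ∧ a)   [eliminate →]
⇔ ¬(¬(c → a) ∨ (c ∧ ¬a)) ∨ (c ∧ a)   [eliminate →]
⇔ ¬(¬(¬c ∨ a) ∨ (c ∧ ¬a)) ∨ (c ∧ a)   [eliminate →]
⇔ (¬¬(¬c ∨ a) ∧ ¬(c ∧ ¬a)) ∨ (c ∧ a)   [De Morgan]
⇔ ((¬c ∨ a) ∧ ¬(c ∧ ¬a)) ∨ (c ∧ a)   [double negation]
⇔ ((¬c ∨ a) ∧ (¬c ∨ ¬¬a)) ∨ (c ∧ a)   [De Morgan]
⇔ ((¬c ∨ a) ∧ (¬c ∨ a)) ∨ (c ∧ a)   [double negation]
⇔ (¬c ∨ a ∨ c) ∧ (¬c ∨ a ∨ a) ∧ (¬c ∨ a ∨ c) ∧ (¬c ∨ a ∨ a)   [distribute ∨ over ∧]
⇔ ¬c ∨ a   [simplify]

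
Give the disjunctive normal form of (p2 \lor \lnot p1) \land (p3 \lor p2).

(p2 \lor \lnot p1) \land (p3 \lor p2)
⇔ (p2 \land p3) \lor (p2 \land p2) \lor (\lnot p1 \land p3) \lor (\lnot p1 \land p2)   [distribute \land over \lor]
⇔ p2 \lor (\lnot p1 \land p3)   [simplify]

p2 \lor (\lnot p1 \land p3)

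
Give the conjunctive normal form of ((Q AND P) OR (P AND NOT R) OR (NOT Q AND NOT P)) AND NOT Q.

((Q AND P) OR (P AND NOT R) OR (NOT Q AND NOT P)) AND NOT Q
⇔ (Q OR P OR NOT Q) AND (Q OR P OR NOT P) AND (Q OR NOT R OR NOT Q) AND (Q OR NOT R OR NOT P) AND (P OR P OR NOT Q) AND (P OR P OR NOT P) AND (P OR NOT R OR NOT Q) AND (P OR NOT R OR NOT P) AND NOT Q   — distribute OR over AND
⇔ (Q OR NOT R OR NOT P) AND NOT Q   — simplify

(Q OR NOT R OR NOT P) AND NOT Q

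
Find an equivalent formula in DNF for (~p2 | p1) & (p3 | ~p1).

(~p2 & p3) | (~p2 & ~p1) | (p1 & p3)

(~p2 | p1) & (p3 | ~p1)
≡ (~p2 & p3) | (~p2 & ~p1) | (p1 & p3) | (p1 & ~p1)   — distribute & over |
≡ (~p2 & p3) | (~p2 & ~p1) | (p1 & p3)   — simplify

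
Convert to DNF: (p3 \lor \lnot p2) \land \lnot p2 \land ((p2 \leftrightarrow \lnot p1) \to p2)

\lnot p2 \land \lnot p1

(p3 \lor \lnot p2) \land \lnot p2 \land ((p2 \leftrightarrow \lnot p1) \to p2)
= (p3 \lor \lnot p2) \land \lnot p2 \land (\lnot (p2 \leftrightarrow \lnot p1) \lor p2)   (eliminate \to)
= (p3 \lor \lnot p2) \land \lnot p2 \land (\lnot ((p2 \to \lnot p1) \land (\lnot p1 \to p2)) \lor p2)   (eliminate \leftrightarrow)
= (p3 \lor \lnot p2) \land \lnot p2 \land (\lnot ((\lnot p2 \lor \lnot p1) \land (\lnot p1 \to p2)) \lor p2)   (eliminate \to)
= (p3 \lor \lnot p2) \land \lnot p2 \land (\lnot ((\lnot p2 \lor \lnot p1) \land (\lnot \lnot p1 \lor p2)) \lor p2)   (eliminate \to)
= (p3 \lor \lnot p2) \land \lnot p2 \land (\lnot (\lnot p2 \lor \lnot p1) \lor \lnot (\lnot \lnot p1 \lor p2) \lor p2)   (De Morgan)
= (p3 \lor \lnot p2) \land \lnot p2 \land ((\lnot \lnot p2 \land \lnot \lnot p1) \lor \lnot (\lnot \lnot p1 \lor p2) \lor p2)   (De Morgan)
= (p3 \lor \lnot p2) \land \lnot p2 \land ((p2 \land \lnot \lnot p1) \lor \lnot (\lnot \lnot p1 \lor p2) \lor p2)   (double negation)
= (p3 \lor \lnot p2) \land \lnot p2 \land ((p2 \land p1) \lor \lnot (\lnot \lnot p1 \lor p2) \lor p2)   (double negation)
= (p3 \lor \lnot p2) \land \lnot p2 \land ((p2 \land p1) \lor (\lnot \lnot \lnot p1 \land \lnot p2) \lor p2)   (De Morgan)
= (p3 \lor \lnot p2) \land \lnot p2 \land ((p2 \land p1) \lor (\lnot p1 \land \lnot p2) \lor p2)   (double negation)
= (p3 \land \lnot p2 \land p2 \land p1) \lor (p3 \land \lnot p2 \land \lnot p1 \land \lnot p2) \lor (p3 \land \lnot p2 \land p2) \lor (\lnot p2 \land \lnot p2 \land p2 \land p1) \lor (\lnot p2 \land \lnot p2 \land \lnot p1 \land \lnot p2) \lor (\lnot p2 \land \lnot p2 \land p2)   (distribute \land over \lor)
= \lnot p2 \land \lnot p1   (simplify)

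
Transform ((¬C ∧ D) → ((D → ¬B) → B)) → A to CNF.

((¬C ∧ D) → ((D → ¬B) → B)) → A
⇔ ¬((¬C ∧ D) → ((D → ¬B) → B)) ∨ A   [eliminate →]
⇔ ¬(¬(¬C ∧ D) ∨ ((D → ¬B) → B)) ∨ A   [eliminate →]
⇔ ¬(¬(¬C ∧ D) ∨ ¬(D → ¬B) ∨ B) ∨ A   [eliminate →]
⇔ ¬(¬(¬C ∧ D) ∨ ¬(¬D ∨ ¬B) ∨ B) ∨ A   [eliminate →]
⇔ (¬¬(¬C ∧ D) ∧ ¬¬(¬D ∨ ¬B) ∧ ¬B) ∨ A   [De Morgan]
⇔ (¬C ∧ D ∧ ¬¬(¬D ∨ ¬B) ∧ ¬B) ∨ A   [double negation]
⇔ (¬C ∧ D ∧ (¬D ∨ ¬B) ∧ ¬B) ∨ A   [double negation]
⇔ (¬C ∨ A) ∧ (D ∨ A) ∧ (¬D ∨ ¬B ∨ A) ∧ (¬B ∨ A)   [distribute ∨ over ∧]
⇔ (¬C ∨ A) ∧ (D ∨ A) ∧ (¬B ∨ A)   [simplify]

(¬C ∨ A) ∧ (D ∨ A) ∧ (¬B ∨ A)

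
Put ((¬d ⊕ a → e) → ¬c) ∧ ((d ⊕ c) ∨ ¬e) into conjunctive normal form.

((¬d ⊕ a → e) → ¬c) ∧ ((d ⊕ c) ∨ ¬e)
⇔ (¬(¬d ⊕ a → e) ∨ ¬c) ∧ ((d ⊕ c) ∨ ¬e)   [eliminate →]
⇔ (¬(¬(¬d ⊕ a) ∨ e) ∨ ¬c) ∧ ((d ⊕ c) ∨ ¬e)   [eliminate →]
⇔ (¬(¬((¬d ∨ a) ∧ ¬(¬d ∧ a)) ∨ e) ∨ ¬c) ∧ ((d ⊕ c) ∨ ¬e)   [expand ⊕]
⇔ (¬(¬((¬d ∨ a) ∧ ¬(¬d ∧ a)) ∨ e) ∨ ¬c) ∧ ((d ∨ c) ∧ ¬(d ∧ c) ∨ ¬e)   [expand ⊕]
⇔ (¬¬((¬d ∨ a) ∧ ¬(¬d ∧ a)) ∧ ¬e ∨ ¬c) ∧ ((d ∨ c) ∧ ¬(d ∧ c) ∨ ¬e)   [De Morgan]
⇔ ((¬d ∨ a) ∧ ¬(¬d ∧ a) ∧ ¬e ∨ ¬c) ∧ ((d ∨ c) ∧ ¬(d ∧ c) ∨ ¬e)   [double negation]
⇔ ((¬d ∨ a) ∧ (¬¬d ∨ ¬a) ∧ ¬e ∨ ¬c) ∧ ((d ∨ c) ∧ ¬(d ∧ c) ∨ ¬e)   [De Morgan]
⇔ ((¬d ∨ a) ∧ (d ∨ ¬a) ∧ ¬e ∨ ¬c) ∧ ((d ∨ c) ∧ ¬(d ∧ c) ∨ ¬e)   [double negation]
⇔ ((¬d ∨ a) ∧ (d ∨ ¬a) ∧ ¬e ∨ ¬c) ∧ ((d ∨ c) ∧ (¬d ∨ ¬c) ∨ ¬e)   [De Morgan]
⇔ (¬d ∨ a ∨ ¬c) ∧ (d ∨ ¬a ∨ ¬c) ∧ (¬e ∨ ¬c) ∧ (d ∨ c ∨ ¬e) ∧ (¬d ∨ ¬c ∨ ¬e)   [distribute ∨ over ∧]
⇔ (¬d ∨ a ∨ ¬c) ∧ (d ∨ ¬a ∨ ¬c) ∧ (¬e ∨ ¬c) ∧ (d ∨ c ∨ ¬e)   [simplify]

(¬d ∨ a ∨ ¬c) ∧ (d ∨ ¬a ∨ ¬c) ∧ (¬e ∨ ¬c) ∧ (d ∨ c ∨ ¬e)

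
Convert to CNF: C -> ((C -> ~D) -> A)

C -> ((C -> ~D) -> A)
≡ ~C | ((C -> ~D) -> A)
≡ ~C | ~(C -> ~D) | A
≡ ~C | ~(~C | ~D) | A
≡ ~C | (~~C & ~~D) | A
≡ ~C | (C & ~~D) | A
≡ ~C | (C & D) | A
≡ (~C | C | A) & (~C | D | A)
≡ ~C | D | A

~C | D | A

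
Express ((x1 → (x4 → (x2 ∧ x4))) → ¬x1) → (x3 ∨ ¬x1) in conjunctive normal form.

¬x1 ∨ ¬x4 ∨ x2 ∨ x3

((x1 → (x4 → (x2 ∧ x4))) → ¬x1) → (x3 ∨ ¬x1)
≡ ¬((x1 → (x4 → (x2 ∧ x4))) → ¬x1) ∨ x3 ∨ ¬x1   — eliminate →
≡ ¬(¬(x1 → (x4 → (x2 ∧ x4))) ∨ ¬x1) ∨ x3 ∨ ¬x1   — eliminate →
≡ ¬(¬(¬x1 ∨ (x4 → (x2 ∧ x4))) ∨ ¬x1) ∨ x3 ∨ ¬x1   — eliminate →
≡ ¬(¬(¬x1 ∨ ¬x4 ∨ (x2 ∧ x4)) ∨ ¬x1) ∨ x3 ∨ ¬x1   — eliminate →
≡ (¬¬(¬x1 ∨ ¬x4 ∨ (x2 ∧ x4)) ∧ ¬¬x1) ∨ x3 ∨ ¬x1   — De Morgan
≡ ((¬x1 ∨ ¬x4 ∨ (x2 ∧ x4)) ∧ ¬¬x1) ∨ x3 ∨ ¬x1   — double negation
≡ ((¬x1 ∨ ¬x4 ∨ (x2 ∧ x4)) ∧ x1) ∨ x3 ∨ ¬x1   — double negation
≡ (¬x1 ∨ ¬x4 ∨ x2 ∨ x3 ∨ ¬x1) ∧ (¬x1 ∨ ¬x4 ∨ x4 ∨ x3 ∨ ¬x1) ∧ (x1 ∨ x3 ∨ ¬x1)   — distribute ∨ over ∧
≡ ¬x1 ∨ ¬x4 ∨ x2 ∨ x3   — simplify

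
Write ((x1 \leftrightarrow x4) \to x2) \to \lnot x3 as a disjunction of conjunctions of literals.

((x1 \leftrightarrow x4) \to x2) \to \lnot x3
= \lnot ((x1 \leftrightarrow x4) \to x2) \lor \lnot x3   [eliminate \to]
= \lnot (\lnot (x1 \leftrightarrow x4) \lor x2) \lor \lnot x3   [eliminate \to]
= \lnot (\lnot ((x1 \to x4) \land (x4 \to x1)) \lor x2) \lor \lnot x3   [eliminate \leftrightarrow]
= \lnot (\lnot ((\lnot x1 \lor x4) \land (x4 \to x1)) \lor x2) \lor \lnot x3   [eliminate \to]
= \lnot (\lnot ((\lnot x1 \lor x4) \land (\lnot x4 \lor x1)) \lor x2) \lor \lnot x3   [eliminate \to]
= \lnot \lnot ((\lnot x1 \lor x4) \land (\lnot x4 \lor x1)) \land \lnot x2 \lor \lnot x3   [De Morgan]
= (\lnot x1 \lor x4) \land (\lnot x4 \lor x1) \land \lnot x2 \lor \lnot x3   [double negation]
= \lnot x1 \land \lnot x4 \land \lnot x2 \lor \lnot x1 \land x1 \land \lnot x2 \lor x4 \land \lnot x4 \land \lnot x2 \lor x4 \land x1 \land \lnot x2 \lor \lnot x3   [distribute \land over \lor]
= \lnot x1 \land \lnot x4 \land \lnot x2 \lor x4 \land x1 \land \lnot x2 \lor \lnot x3   [simplify]

\lnot x1 \land \lnot x4 \land \lnot x2 \lor x4 \land x1 \land \lnot x2 \lor \lnot x3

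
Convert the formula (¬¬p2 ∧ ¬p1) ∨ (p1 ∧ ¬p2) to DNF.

(¬¬p2 ∧ ¬p1) ∨ (p1 ∧ ¬p2)
⇔ (p2 ∧ ¬p1) ∨ (p1 ∧ ¬p2)   [double negation]

(p2 ∧ ¬p1) ∨ (p1 ∧ ¬p2)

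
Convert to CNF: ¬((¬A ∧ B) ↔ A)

¬((¬A ∧ B) ↔ A)
⇔ ¬(((¬A ∧ B) → A) ∧ (A → (¬A ∧ B)))   (eliminate ↔)
⇔ ¬((¬(¬A ∧ B) ∨ A) ∧ (A → (¬A ∧ B)))   (eliminate →)
⇔ ¬((¬(¬A ∧ B) ∨ A) ∧ (¬A ∨ (¬A ∧ B)))   (eliminate →)
⇔ ¬(¬(¬A ∧ B) ∨ A) ∨ ¬(¬A ∨ (¬A ∧ B))   (De Morgan)
⇔ (¬¬(¬A ∧ B) ∧ ¬A) ∨ ¬(¬A ∨ (¬A ∧ B))   (De Morgan)
⇔ (¬A ∧ B ∧ ¬A) ∨ ¬(¬A ∨ (¬A ∧ B))   (double negation)
⇔ (¬A ∧ B ∧ ¬A) ∨ (¬¬A ∧ ¬(¬A ∧ B))   (De Morgan)
⇔ (¬A ∧ B ∧ ¬A) ∨ (A ∧ ¬(¬A ∧ B))   (double negation)
⇔ (¬A ∧ B ∧ ¬A) ∨ (A ∧ (¬¬A ∨ ¬B))   (De Morgan)
⇔ (¬A ∧ B ∧ ¬A) ∨ (A ∧ (A ∨ ¬B))   (double negation)
⇔ (¬A ∨ A) ∧ (¬A ∨ A ∨ ¬B) ∧ (B ∨ A) ∧ (B ∨ A ∨ ¬B) ∧ (¬A ∨ A) ∧ (¬A ∨ A ∨ ¬B)   (distribute ∨ over ∧)
⇔ B ∨ A   (simplify)

B ∨ A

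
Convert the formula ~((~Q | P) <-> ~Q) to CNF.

~((~Q | P) <-> ~Q)
= ~(((~Q | P) -> ~Q) & (~Q -> (~Q | P)))   (eliminate <->)
= ~((~(~Q | P) | ~Q) & (~Q -> (~Q | P)))   (eliminate ->)
= ~((~(~Q | P) | ~Q) & (~~Q | ~Q | P))   (eliminate ->)
= ~(~(~Q | P) | ~Q) | ~(~~Q | ~Q | P)   (De Morgan)
= (~~(~Q | P) & ~~Q) | ~(~~Q | ~Q | P)   (De Morgan)
= ((~Q | P) & ~~Q) | ~(~~Q | ~Q | P)   (double negation)
= ((~Q | P) & Q) | ~(~~Q | ~Q | P)   (double negation)
= ((~Q | P) & Q) | (~~~Q & ~~Q & ~P)   (De Morgan)
= ((~Q | P) & Q) | (~Q & ~~Q & ~P)   (double negation)
= ((~Q | P) & Q) | (~Q & Q & ~P)   (double negation)
= (~Q | P | ~Q) & (~Q | P | Q) & (~Q | P | ~P) & (Q | ~Q) & (Q | Q) & (Q | ~P)   (distribute | over &)
= (~Q | P) & Q   (simplify)

(~Q | P) & Q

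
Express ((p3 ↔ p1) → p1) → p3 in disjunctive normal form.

((p3 ↔ p1) → p1) → p3
≡ ¬((p3 ↔ p1) → p1) ∨ p3   (eliminate →)
≡ ¬(¬(p3 ↔ p1) ∨ p1) ∨ p3   (eliminate →)
≡ ¬(¬((p3 → p1) ∧ (p1 → p3)) ∨ p1) ∨ p3   (eliminate ↔)
≡ ¬(¬((¬p3 ∨ p1) ∧ (p1 → p3)) ∨ p1) ∨ p3   (eliminate →)
≡ ¬(¬((¬p3 ∨ p1) ∧ (¬p1 ∨ p3)) ∨ p1) ∨ p3   (eliminate →)
≡ (¬¬((¬p3 ∨ p1) ∧ (¬p1 ∨ p3)) ∧ ¬p1) ∨ p3   (De Morgan)
≡ ((¬p3 ∨ p1) ∧ (¬p1 ∨ p3) ∧ ¬p1) ∨ p3   (double negation)
≡ (¬p3 ∧ ¬p1 ∧ ¬p1) ∨ (¬p3 ∧ p3 ∧ ¬p1) ∨ (p1 ∧ ¬p1 ∧ ¬p1) ∨ (p1 ∧ p3 ∧ ¬p1) ∨ p3   (distribute ∧ over ∨)
≡ (¬p3 ∧ ¬p1) ∨ p3   (simplify)

(¬p3 ∧ ¬p1) ∨ p3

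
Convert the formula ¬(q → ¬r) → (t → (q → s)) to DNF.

¬(q → ¬r) → (t → (q → s))
= ¬¬(q → ¬r) ∨ (t → (q → s))
= ¬¬(¬q ∨ ¬r) ∨ (t → (q → s))
= ¬¬(¬q ∨ ¬r) ∨ ¬t ∨ (q → s)
= ¬¬(¬q ∨ ¬r) ∨ ¬t ∨ ¬q ∨ s
= ¬q ∨ ¬r ∨ ¬t ∨ ¬q ∨ s
= ¬q ∨ ¬r ∨ ¬t ∨ s

¬q ∨ ¬r ∨ ¬t ∨ s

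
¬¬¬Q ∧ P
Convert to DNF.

¬¬¬Q ∧ P
≡ ¬Q ∧ P   [double negation]

¬Q ∧ P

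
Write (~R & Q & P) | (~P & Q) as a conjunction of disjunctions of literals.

(~R | ~P) & Q

(~R & Q & P) | (~P & Q)
≡ (~R | ~P) & (~R | Q) & (Q | ~P) & (Q | Q) & (P | ~P) & (P | Q)   [distribute | over &]
≡ (~R | ~P) & Q   [simplify]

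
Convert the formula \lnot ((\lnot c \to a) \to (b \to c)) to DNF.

a \land b \land \lnot c

\lnot ((\lnot c \to a) \to (b \to c))
= \lnot (\lnot (\lnot c \to a) \lor (b \to c))
= \lnot (\lnot (\lnot \lnot c \lor a) \lor (b \to c))
= \lnot (\lnot (\lnot \lnot c \lor a) \lor \lnot b \lor c)
= \lnot \lnot (\lnot \lnot c \lor a) \land \lnot \lnot b \land \lnot c
= (\lnot \lnot c \lor a) \land \lnot \lnot b \land \lnot c
= (c \lor a) \land \lnot \lnot b \land \lnot c
= (c \lor a) \land b \land \lnot c
= (c \land b \land \lnot c) \lor (a \land b \land \lnot c)
= a \land b \land \lnot c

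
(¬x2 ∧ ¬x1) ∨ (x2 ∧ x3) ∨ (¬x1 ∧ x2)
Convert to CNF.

(¬x1 ∨ x2) ∧ (¬x1 ∨ x3)

(¬x2 ∧ ¬x1) ∨ (x2 ∧ x3) ∨ (¬x1 ∧ x2)
≡ (¬x2 ∨ x2 ∨ ¬x1) ∧ (¬x2 ∨ x2 ∨ x2) ∧ (¬x2 ∨ x3 ∨ ¬x1) ∧ (¬x2 ∨ x3 ∨ x2) ∧ (¬x1 ∨ x2 ∨ ¬x1) ∧ (¬x1 ∨ x2 ∨ x2) ∧ (¬x1 ∨ x3 ∨ ¬x1) ∧ (¬x1 ∨ x3 ∨ x2)   — distribute ∨ over ∧
≡ (¬x1 ∨ x2) ∧ (¬x1 ∨ x3)   — simplify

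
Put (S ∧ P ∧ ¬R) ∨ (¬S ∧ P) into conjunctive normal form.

(S ∧ P ∧ ¬R) ∨ (¬S ∧ P)
= (S ∨ ¬S) ∧ (S ∨ P) ∧ (P ∨ ¬S) ∧ (P ∨ P) ∧ (¬R ∨ ¬S) ∧ (¬R ∨ P)   (distribute ∨ over ∧)
= P ∧ (¬R ∨ ¬S)   (simplify)

P ∧ (¬R ∨ ¬S)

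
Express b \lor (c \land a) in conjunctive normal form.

(b \lor c) \land (b \lor a)

b \lor (c \land a)
⇔ (b \lor c) \land (b \lor a)   (distribute \lor over \land)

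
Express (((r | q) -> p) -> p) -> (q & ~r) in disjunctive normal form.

(((r | q) -> p) -> p) -> (q & ~r)
⇔ ~(((r | q) -> p) -> p) | (q & ~r)   [eliminate ->]
⇔ ~(~((r | q) -> p) | p) | (q & ~r)   [eliminate ->]
⇔ ~(~(~(r | q) | p) | p) | (q & ~r)   [eliminate ->]
⇔ (~~(~(r | q) | p) & ~p) | (q & ~r)   [De Morgan]
⇔ ((~(r | q) | p) & ~p) | (q & ~r)   [double negation]
⇔ (((~r & ~q) | p) & ~p) | (q & ~r)   [De Morgan]
⇔ (~r & ~q & ~p) | (p & ~p) | (q & ~r)   [distribute & over |]
⇔ (~r & ~q & ~p) | (q & ~r)   [simplify]

(~r & ~q & ~p) | (q & ~r)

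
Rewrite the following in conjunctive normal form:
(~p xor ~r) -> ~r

(~p xor ~r) -> ~r
= ~(~p xor ~r) | ~r   (eliminate ->)
= ~((~p | ~r) & ~(~p & ~r)) | ~r   (expand xor)
= ~(~p | ~r) | ~~(~p & ~r) | ~r   (De Morgan)
= (~~p & ~~r) | ~~(~p & ~r) | ~r   (De Morgan)
= (p & ~~r) | ~~(~p & ~r) | ~r   (double negation)
= (p & r) | ~~(~p & ~r) | ~r   (double negation)
= (p & r) | (~p & ~r) | ~r   (double negation)
= (p | ~p | ~r) & (p | ~r | ~r) & (r | ~p | ~r) & (r | ~r | ~r)   (distribute | over &)
= p | ~r   (simplify)

p | ~r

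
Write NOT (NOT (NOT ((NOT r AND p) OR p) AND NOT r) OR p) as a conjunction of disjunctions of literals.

NOT (NOT (NOT ((NOT r AND p) OR p) AND NOT r) OR p)
= NOT NOT (NOT ((NOT r AND p) OR p) AND NOT r) AND NOT p   (De Morgan)
= NOT ((NOT r AND p) OR p) AND NOT r AND NOT p   (double negation)
= NOT (NOT r AND p) AND NOT p AND NOT r AND NOT p   (De Morgan)
= (NOT NOT r OR NOT p) AND NOT p AND NOT r AND NOT p   (De Morgan)
= (r OR NOT p) AND NOT p AND NOT r AND NOT p   (double negation)
= NOT p AND NOT r   (simplify)

NOT p AND NOT r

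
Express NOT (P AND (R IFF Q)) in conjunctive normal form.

NOT (P AND (R IFF Q))
⇔ NOT (P AND (R IMPLIES Q) AND (Q IMPLIES R))   [eliminate IFF]
⇔ NOT (P AND (NOT R OR Q) AND (Q IMPLIES R))   [eliminate IMPLIES]
⇔ NOT (P AND (NOT R OR Q) AND (NOT Q OR R))   [eliminate IMPLIES]
⇔ NOT P OR NOT (NOT R OR Q) OR NOT (NOT Q OR R)   [De Morgan]
⇔ NOT P OR (NOT NOT R AND NOT Q) OR NOT (NOT Q OR R)   [De Morgan]
⇔ NOT P OR (R AND NOT Q) OR NOT (NOT Q OR R)   [double negation]
⇔ NOT P OR (R AND NOT Q) OR (NOT NOT Q AND NOT R)   [De Morgan]
⇔ NOT P OR (R AND NOT Q) OR (Q AND NOT R)   [double negation]
⇔ (NOT P OR R OR Q) AND (NOT P OR R OR NOT R) AND (NOT P OR NOT Q OR Q) AND (NOT P OR NOT Q OR NOT R)   [distribute OR over AND]
⇔ (NOT P OR R OR Q) AND (NOT P OR NOT Q OR NOT R)   [simplify]

(NOT P OR R OR Q) AND (NOT P OR NOT Q OR NOT R)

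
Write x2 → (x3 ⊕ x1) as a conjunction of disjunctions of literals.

x2 → (x3 ⊕ x1)
≡ ¬x2 ∨ (x3 ⊕ x1)
≡ ¬x2 ∨ ((x3 ∨ x1) ∧ ¬(x3 ∧ x1))
≡ ¬x2 ∨ ((x3 ∨ x1) ∧ (¬x3 ∨ ¬x1))
≡ (¬x2 ∨ x3 ∨ x1) ∧ (¬x2 ∨ ¬x3 ∨ ¬x1)

(¬x2 ∨ x3 ∨ x1) ∧ (¬x2 ∨ ¬x3 ∨ ¬x1)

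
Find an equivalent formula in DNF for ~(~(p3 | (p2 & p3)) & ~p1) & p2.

(p3 & p2) | (p1 & p2)

~(~(p3 | (p2 & p3)) & ~p1) & p2
≡ (~~(p3 | (p2 & p3)) | ~~p1) & p2
≡ (p3 | (p2 & p3) | ~~p1) & p2
≡ (p3 | (p2 & p3) | p1) & p2
≡ (p3 & p2) | (p2 & p3 & p2) | (p1 & p2)
≡ (p3 & p2) | (p1 & p2)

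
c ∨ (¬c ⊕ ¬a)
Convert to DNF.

c ∨ (¬c ⊕ ¬a)
≡ c ∨ (¬c ∧ ¬¬a) ∨ (¬¬c ∧ ¬a)   — expand ⊕
≡ c ∨ (¬c ∧ a) ∨ (¬¬c ∧ ¬a)   — double negation
≡ c ∨ (¬c ∧ a) ∨ (c ∧ ¬a)   — double negation
≡ c ∨ (¬c ∧ a)   — simplify

c ∨ (¬c ∧ a)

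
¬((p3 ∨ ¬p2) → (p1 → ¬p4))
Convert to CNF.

(p3 ∨ ¬p2) ∧ p1 ∧ p4

¬((p3 ∨ ¬p2) → (p1 → ¬p4))
⇔ ¬(¬(p3 ∨ ¬p2) ∨ (p1 → ¬p4))   [eliminate →]
⇔ ¬(¬(p3 ∨ ¬p2) ∨ ¬p1 ∨ ¬p4)   [eliminate →]
⇔ ¬¬(p3 ∨ ¬p2) ∧ ¬¬p1 ∧ ¬¬p4   [De Morgan]
⇔ (p3 ∨ ¬p2) ∧ ¬¬p1 ∧ ¬¬p4   [double negation]
⇔ (p3 ∨ ¬p2) ∧ p1 ∧ ¬¬p4   [double negation]
⇔ (p3 ∨ ¬p2) ∧ p1 ∧ p4   [double negation]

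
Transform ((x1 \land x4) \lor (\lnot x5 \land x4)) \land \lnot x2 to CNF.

((x1 \land x4) \lor (\lnot x5 \land x4)) \land \lnot x2
≡ (x1 \lor \lnot x5) \land (x1 \lor x4) \land (x4 \lor \lnot x5) \land (x4 \lor x4) \land \lnot x2   — distribute \lor over \land
≡ (x1 \lor \lnot x5) \land x4 \land \lnot x2   — simplify

(x1 \lor \lnot x5) \land x4 \land \lnot x2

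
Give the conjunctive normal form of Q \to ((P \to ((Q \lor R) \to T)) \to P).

\lnot Q \lor P

Q \to ((P \to ((Q \lor R) \to T)) \to P)
≡ \lnot Q \lor ((P \to ((Q \lor R) \to T)) \to P)   (eliminate \to)
≡ \lnot Q \lor \lnot (P \to ((Q \lor R) \to T)) \lor P   (eliminate \to)
≡ \lnot Q \lor \lnot (\lnot P \lor ((Q \lor R) \to T)) \lor P   (eliminate \to)
≡ \lnot Q \lor \lnot (\lnot P \lor \lnot (Q \lor R) \lor T) \lor P   (eliminate \to)
≡ \lnot Q \lor (\lnot \lnot P \land \lnot \lnot (Q \lor R) \land \lnot T) \lor P   (De Morgan)
≡ \lnot Q \lor (P \land \lnot \lnot (Q \lor R) \land \lnot T) \lor P   (double negation)
≡ \lnot Q \lor (P \land (Q \lor R) \land \lnot T) \lor P   (double negation)
≡ (\lnot Q \lor P \lor P) \land (\lnot Q \lor Q \lor R \lor P) \land (\lnot Q \lor \lnot T \lor P)   (distribute \lor over \land)
≡ \lnot Q \lor P   (simplify)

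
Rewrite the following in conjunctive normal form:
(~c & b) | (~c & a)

(~c & b) | (~c & a)
≡ (~c | ~c) & (~c | a) & (b | ~c) & (b | a)   — distribute | over &
≡ ~c & (b | a)   — simplify

~c & (b | a)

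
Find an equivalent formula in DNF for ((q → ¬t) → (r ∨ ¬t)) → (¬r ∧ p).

((q → ¬t) → (r ∨ ¬t)) → (¬r ∧ p)
≡ ¬((q → ¬t) → (r ∨ ¬t)) ∨ (¬r ∧ p)   — eliminate →
≡ ¬(¬(q → ¬t) ∨ r ∨ ¬t) ∨ (¬r ∧ p)   — eliminate →
≡ ¬(¬(¬q ∨ ¬t) ∨ r ∨ ¬t) ∨ (¬r ∧ p)   — eliminate →
≡ (¬¬(¬q ∨ ¬t) ∧ ¬r ∧ ¬¬t) ∨ (¬r ∧ p)   — De Morgan
≡ ((¬q ∨ ¬t) ∧ ¬r ∧ ¬¬t) ∨ (¬r ∧ p)   — double negation
≡ ((¬q ∨ ¬t) ∧ ¬r ∧ t) ∨ (¬r ∧ p)   — double negation
≡ (¬q ∧ ¬r ∧ t) ∨ (¬t ∧ ¬r ∧ t) ∨ (¬r ∧ p)   — distribute ∧ over ∨
≡ (¬q ∧ ¬r ∧ t) ∨ (¬r ∧ p)   — simplify

(¬q ∧ ¬r ∧ t) ∨ (¬r ∧ p)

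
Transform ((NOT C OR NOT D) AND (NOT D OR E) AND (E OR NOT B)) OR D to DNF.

((NOT C OR NOT D) AND (NOT D OR E) AND (E OR NOT B)) OR D
⇔ (NOT C AND NOT D AND E) OR (NOT C AND NOT D AND NOT B) OR (NOT C AND E AND E) OR (NOT C AND E AND NOT B) OR (NOT D AND NOT D AND E) OR (NOT D AND NOT D AND NOT B) OR (NOT D AND E AND E) OR (NOT D AND E AND NOT B) OR D   — distribute AND over OR
⇔ (NOT C AND E) OR (NOT D AND E) OR (NOT D AND NOT B) OR D   — simplify

(NOT C AND E) OR (NOT D AND E) OR (NOT D AND NOT B) OR D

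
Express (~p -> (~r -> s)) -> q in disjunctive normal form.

(~p & ~r & ~s) | q

(~p -> (~r -> s)) -> q
⇔ ~(~p -> (~r -> s)) | q
⇔ ~(~~p | (~r -> s)) | q
⇔ ~(~~p | ~~r | s) | q
⇔ (~~~p & ~~~r & ~s) | q
⇔ (~p & ~~~r & ~s) | q
⇔ (~p & ~r & ~s) | q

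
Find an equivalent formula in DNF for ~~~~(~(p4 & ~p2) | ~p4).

~~~~(~(p4 & ~p2) | ~p4)
= ~~(~(p4 & ~p2) | ~p4)
= ~(p4 & ~p2) | ~p4
= ~p4 | ~~p2 | ~p4
= ~p4 | p2 | ~p4
= ~p4 | p2

~p4 | p2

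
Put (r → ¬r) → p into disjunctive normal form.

(r → ¬r) → p
= ¬(r → ¬r) ∨ p   — eliminate →
= ¬(¬r ∨ ¬r) ∨ p   — eliminate →
= (¬¬r ∧ ¬¬r) ∨ p   — De Morgan
= (r ∧ ¬¬r) ∨ p   — double negation
= (r ∧ r) ∨ p   — double negation
= r ∨ p   — simplify

r ∨ p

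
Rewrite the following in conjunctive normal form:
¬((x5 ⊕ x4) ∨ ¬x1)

¬((x5 ⊕ x4) ∨ ¬x1)
= ¬(((x5 ∨ x4) ∧ ¬(x5 ∧ x4)) ∨ ¬x1)   [expand ⊕]
= ¬((x5 ∨ x4) ∧ ¬(x5 ∧ x4)) ∧ ¬¬x1   [De Morgan]
= (¬(x5 ∨ x4) ∨ ¬¬(x5 ∧ x4)) ∧ ¬¬x1   [De Morgan]
= ((¬x5 ∧ ¬x4) ∨ ¬¬(x5 ∧ x4)) ∧ ¬¬x1   [De Morgan]
= ((¬x5 ∧ ¬x4) ∨ (x5 ∧ x4)) ∧ ¬¬x1   [double negation]
= ((¬x5 ∧ ¬x4) ∨ (x5 ∧ x4)) ∧ x1   [double negation]
= (¬x5 ∨ x5) ∧ (¬x5 ∨ x4) ∧ (¬x4 ∨ x5) ∧ (¬x4 ∨ x4) ∧ x1   [distribute ∨ over ∧]
= (¬x5 ∨ x4) ∧ (¬x4 ∨ x5) ∧ x1   [simplify]

(¬x5 ∨ x4) ∧ (¬x4 ∨ x5) ∧ x1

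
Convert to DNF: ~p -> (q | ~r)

~p -> (q | ~r)
= ~~p | q | ~r   — eliminate ->
= p | q | ~r   — double negation

p | q | ~r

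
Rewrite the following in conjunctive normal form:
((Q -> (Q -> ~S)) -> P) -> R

((Q -> (Q -> ~S)) -> P) -> R
= ~((Q -> (Q -> ~S)) -> P) | R   [eliminate ->]
= ~(~(Q -> (Q -> ~S)) | P) | R   [eliminate ->]
= ~(~(~Q | (Q -> ~S)) | P) | R   [eliminate ->]
= ~(~(~Q | ~Q | ~S) | P) | R   [eliminate ->]
= (~~(~Q | ~Q | ~S) & ~P) | R   [De Morgan]
= ((~Q | ~Q | ~S) & ~P) | R   [double negation]
= (~Q | ~Q | ~S | R) & (~P | R)   [distribute | over &]
= (~Q | ~S | R) & (~P | R)   [simplify]

(~Q | ~S | R) & (~P | R)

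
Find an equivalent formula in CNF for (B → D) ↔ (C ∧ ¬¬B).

B ∧ (¬D ∨ C) ∧ (¬C ∨ ¬B ∨ D)

(B → D) ↔ (C ∧ ¬¬B)
≡ ((B → D) → (C ∧ ¬¬B)) ∧ ((C ∧ ¬¬B) → (B → D))
≡ (¬(B → D) ∨ (C ∧ ¬¬B)) ∧ ((C ∧ ¬¬B) → (B → D))
≡ (¬(¬B ∨ D) ∨ (C ∧ ¬¬B)) ∧ ((C ∧ ¬¬B) → (B → D))
≡ (¬(¬B ∨ D) ∨ (C ∧ ¬¬B)) ∧ (¬(C ∧ ¬¬B) ∨ (B → D))
≡ (¬(¬B ∨ D) ∨ (C ∧ ¬¬B)) ∧ (¬(C ∧ ¬¬B) ∨ ¬B ∨ D)
≡ ((¬¬B ∧ ¬D) ∨ (C ∧ ¬¬B)) ∧ (¬(C ∧ ¬¬B) ∨ ¬B ∨ D)
≡ ((B ∧ ¬D) ∨ (C ∧ ¬¬B)) ∧ (¬(C ∧ ¬¬B) ∨ ¬B ∨ D)
≡ ((B ∧ ¬D) ∨ (C ∧ B)) ∧ (¬(C ∧ ¬¬B) ∨ ¬B ∨ D)
≡ ((B ∧ ¬D) ∨ (C ∧ B)) ∧ (¬C ∨ ¬¬¬B ∨ ¬B ∨ D)
≡ ((B ∧ ¬D) ∨ (C ∧ B)) ∧ (¬C ∨ ¬B ∨ ¬B ∨ D)
≡ (B ∨ C) ∧ (B ∨ B) ∧ (¬D ∨ C) ∧ (¬D ∨ B) ∧ (¬C ∨ ¬B ∨ ¬B ∨ D)
≡ B ∧ (¬D ∨ C) ∧ (¬C ∨ ¬B ∨ D)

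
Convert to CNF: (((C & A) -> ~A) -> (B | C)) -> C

~B | C

(((C & A) -> ~A) -> (B | C)) -> C
⇔ ~(((C & A) -> ~A) -> (B | C)) | C   [eliminate ->]
⇔ ~(~((C & A) -> ~A) | B | C) | C   [eliminate ->]
⇔ ~(~(~(C & A) | ~A) | B | C) | C   [eliminate ->]
⇔ (~~(~(C & A) | ~A) & ~B & ~C) | C   [De Morgan]
⇔ ((~(C & A) | ~A) & ~B & ~C) | C   [double negation]
⇔ ((~C | ~A | ~A) & ~B & ~C) | C   [De Morgan]
⇔ (~C | ~A | ~A | C) & (~B | C) & (~C | C)   [distribute | over &]
⇔ ~B | C   [simplify]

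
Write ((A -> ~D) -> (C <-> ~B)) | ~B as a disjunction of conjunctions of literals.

((A -> ~D) -> (C <-> ~B)) | ~B
≡ ~(A -> ~D) | (C <-> ~B) | ~B
≡ ~(~A | ~D) | (C <-> ~B) | ~B
≡ ~(~A | ~D) | ((C -> ~B) & (~B -> C)) | ~B
≡ ~(~A | ~D) | ((~C | ~B) & (~B -> C)) | ~B
≡ ~(~A | ~D) | ((~C | ~B) & (~~B | C)) | ~B
≡ (~~A & ~~D) | ((~C | ~B) & (~~B | C)) | ~B
≡ (A & ~~D) | ((~C | ~B) & (~~B | C)) | ~B
≡ (A & D) | ((~C | ~B) & (~~B | C)) | ~B
≡ (A & D) | ((~C | ~B) & (B | C)) | ~B
≡ (A & D) | (~C & B) | (~C & C) | (~B & B) | (~B & C) | ~B
≡ (A & D) | (~C & B) | ~B

(A & D) | (~C & B) | ~B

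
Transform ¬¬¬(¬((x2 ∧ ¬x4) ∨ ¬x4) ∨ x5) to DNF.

¬¬¬(¬((x2 ∧ ¬x4) ∨ ¬x4) ∨ x5)
⇔ ¬(¬((x2 ∧ ¬x4) ∨ ¬x4) ∨ x5)
⇔ ¬¬((x2 ∧ ¬x4) ∨ ¬x4) ∧ ¬x5
⇔ ((x2 ∧ ¬x4) ∨ ¬x4) ∧ ¬x5
⇔ (x2 ∧ ¬x4 ∧ ¬x5) ∨ (¬x4 ∧ ¬x5)
⇔ ¬x4 ∧ ¬x5

¬x4 ∧ ¬x5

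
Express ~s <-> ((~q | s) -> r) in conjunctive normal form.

~s <-> ((~q | s) -> r)
≡ (~s -> ((~q | s) -> r)) & (((~q | s) -> r) -> ~s)   [eliminate <->]
≡ (~~s | ((~q | s) -> r)) & (((~q | s) -> r) -> ~s)   [eliminate ->]
≡ (~~s | ~(~q | s) | r) & (((~q | s) -> r) -> ~s)   [eliminate ->]
≡ (~~s | ~(~q | s) | r) & (~((~q | s) -> r) | ~s)   [eliminate ->]
≡ (~~s | ~(~q | s) | r) & (~(~(~q | s) | r) | ~s)   [eliminate ->]
≡ (s | ~(~q | s) | r) & (~(~(~q | s) | r) | ~s)   [double negation]
≡ (s | (~~q & ~s) | r) & (~(~(~q | s) | r) | ~s)   [De Morgan]
≡ (s | (q & ~s) | r) & (~(~(~q | s) | r) | ~s)   [double negation]
≡ (s | (q & ~s) | r) & ((~~(~q | s) & ~r) | ~s)   [De Morgan]
≡ (s | (q & ~s) | r) & (((~q | s) & ~r) | ~s)   [double negation]
≡ (s | q | r) & (s | ~s | r) & (~q | s | ~s) & (~r | ~s)   [distribute | over &]
≡ (s | q | r) & (~r | ~s)   [simplify]

(s | q | r) & (~r | ~s)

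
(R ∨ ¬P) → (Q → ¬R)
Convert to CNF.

¬R ∨ ¬Q

(R ∨ ¬P) → (Q → ¬R)
≡ ¬(R ∨ ¬P) ∨ (Q → ¬R)   [eliminate →]
≡ ¬(R ∨ ¬P) ∨ ¬Q ∨ ¬R   [eliminate →]
≡ (¬R ∧ ¬¬P) ∨ ¬Q ∨ ¬R   [De Morgan]
≡ (¬R ∧ P) ∨ ¬Q ∨ ¬R   [double negation]
≡ (¬R ∨ ¬Q ∨ ¬R) ∧ (P ∨ ¬Q ∨ ¬R)   [distribute ∨ over ∧]
≡ ¬R ∨ ¬Q   [simplify]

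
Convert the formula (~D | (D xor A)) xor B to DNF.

(~D & ~B) | (D & ~A & ~B) | (D & A & B)

(~D | (D xor A)) xor B
= ((~D | (D xor A)) & ~B) | (~(~D | (D xor A)) & B)   [expand xor]
= ((~D | (D & ~A) | (~D & A)) & ~B) | (~(~D | (D xor A)) & B)   [expand xor]
= ((~D | (D & ~A) | (~D & A)) & ~B) | (~(~D | (D & ~A) | (~D & A)) & B)   [expand xor]
= ((~D | (D & ~A) | (~D & A)) & ~B) | (~~D & ~(D & ~A) & ~(~D & A) & B)   [De Morgan]
= ((~D | (D & ~A) | (~D & A)) & ~B) | (D & ~(D & ~A) & ~(~D & A) & B)   [double negation]
= ((~D | (D & ~A) | (~D & A)) & ~B) | (D & (~D | ~~A) & ~(~D & A) & B)   [De Morgan]
= ((~D | (D & ~A) | (~D & A)) & ~B) | (D & (~D | A) & ~(~D & A) & B)   [double negation]
= ((~D | (D & ~A) | (~D & A)) & ~B) | (D & (~D | A) & (~~D | ~A) & B)   [De Morgan]
= ((~D | (D & ~A) | (~D & A)) & ~B) | (D & (~D | A) & (D | ~A) & B)   [double negation]
= (~D & ~B) | (D & ~A & ~B) | (~D & A & ~B) | (D & ~D & D & B) | (D & ~D & ~A & B) | (D & A & D & B) | (D & A & ~A & B)   [distribute & over |]
= (~D & ~B) | (D & ~A & ~B) | (D & A & B)   [simplify]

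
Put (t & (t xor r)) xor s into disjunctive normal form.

(t & (t xor r)) xor s
⇔ (t & (t xor r) & ~s) | (~(t & (t xor r)) & s)   [expand xor]
⇔ (t & ((t & ~r) | (~t & r)) & ~s) | (~(t & (t xor r)) & s)   [expand xor]
⇔ (t & ((t & ~r) | (~t & r)) & ~s) | (~(t & ((t & ~r) | (~t & r))) & s)   [expand xor]
⇔ (t & ((t & ~r) | (~t & r)) & ~s) | ((~t | ~((t & ~r) | (~t & r))) & s)   [De Morgan]
⇔ (t & ((t & ~r) | (~t & r)) & ~s) | ((~t | (~(t & ~r) & ~(~t & r))) & s)   [De Morgan]
⇔ (t & ((t & ~r) | (~t & r)) & ~s) | ((~t | ((~t | ~~r) & ~(~t & r))) & s)   [De Morgan]
⇔ (t & ((t & ~r) | (~t & r)) & ~s) | ((~t | ((~t | r) & ~(~t & r))) & s)   [double negation]
⇔ (t & ((t & ~r) | (~t & r)) & ~s) | ((~t | ((~t | r) & (~~t | ~r))) & s)   [De Morgan]
⇔ (t & ((t & ~r) | (~t & r)) & ~s) | ((~t | ((~t | r) & (t | ~r))) & s)   [double negation]
⇔ (t & t & ~r & ~s) | (t & ~t & r & ~s) | (~t & s) | (~t & t & s) | (~t & ~r & s) | (r & t & s) | (r & ~r & s)   [distribute & over |]
⇔ (t & ~r & ~s) | (~t & s) | (r & t & s)   [simplify]

(t & ~r & ~s) | (~t & s) | (r & t & s)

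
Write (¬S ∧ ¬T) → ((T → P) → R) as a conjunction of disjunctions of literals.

S ∨ T ∨ R

(¬S ∧ ¬T) → ((T → P) → R)
≡ ¬(¬S ∧ ¬T) ∨ ((T → P) → R)   (eliminate →)
≡ ¬(¬S ∧ ¬T) ∨ ¬(T → P) ∨ R   (eliminate →)
≡ ¬(¬S ∧ ¬T) ∨ ¬(¬T ∨ P) ∨ R   (eliminate →)
≡ ¬¬S ∨ ¬¬T ∨ ¬(¬T ∨ P) ∨ R   (De Morgan)
≡ S ∨ ¬¬T ∨ ¬(¬T ∨ P) ∨ R   (double negation)
≡ S ∨ T ∨ ¬(¬T ∨ P) ∨ R   (double negation)
≡ S ∨ T ∨ (¬¬T ∧ ¬P) ∨ R   (De Morgan)
≡ S ∨ T ∨ (T ∧ ¬P) ∨ R   (double negation)
≡ (S ∨ T ∨ T ∨ R) ∧ (S ∨ T ∨ ¬P ∨ R)   (distribute ∨ over ∧)
≡ S ∨ T ∨ R   (simplify)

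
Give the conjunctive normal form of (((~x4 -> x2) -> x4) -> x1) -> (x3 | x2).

(((~x4 -> x2) -> x4) -> x1) -> (x3 | x2)
≡ ~(((~x4 -> x2) -> x4) -> x1) | x3 | x2   — eliminate ->
≡ ~(~((~x4 -> x2) -> x4) | x1) | x3 | x2   — eliminate ->
≡ ~(~(~(~x4 -> x2) | x4) | x1) | x3 | x2   — eliminate ->
≡ ~(~(~(~~x4 | x2) | x4) | x1) | x3 | x2   — eliminate ->
≡ (~~(~(~~x4 | x2) | x4) & ~x1) | x3 | x2   — De Morgan
≡ ((~(~~x4 | x2) | x4) & ~x1) | x3 | x2   — double negation
≡ (((~~~x4 & ~x2) | x4) & ~x1) | x3 | x2   — De Morgan
≡ (((~x4 & ~x2) | x4) & ~x1) | x3 | x2   — double negation
≡ (~x4 | x4 | x3 | x2) & (~x2 | x4 | x3 | x2) & (~x1 | x3 | x2)   — distribute | over &
≡ ~x1 | x3 | x2   — simplify

~x1 | x3 | x2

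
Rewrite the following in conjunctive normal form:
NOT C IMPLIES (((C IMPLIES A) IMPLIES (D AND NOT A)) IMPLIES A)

NOT C IMPLIES (((C IMPLIES A) IMPLIES (D AND NOT A)) IMPLIES A)
⇔ NOT NOT C OR (((C IMPLIES A) IMPLIES (D AND NOT A)) IMPLIES A)   [eliminate IMPLIES]
⇔ NOT NOT C OR NOT ((C IMPLIES A) IMPLIES (D AND NOT A)) OR A   [eliminate IMPLIES]
⇔ NOT NOT C OR NOT (NOT (C IMPLIES A) OR (D AND NOT A)) OR A   [eliminate IMPLIES]
⇔ NOT NOT C OR NOT (NOT (NOT C OR A) OR (D AND NOT A)) OR A   [eliminate IMPLIES]
⇔ C OR NOT (NOT (NOT C OR A) OR (D AND NOT A)) OR A   [double negation]
⇔ C OR (NOT NOT (NOT C OR A) AND NOT (D AND NOT A)) OR A   [De Morgan]
⇔ C OR ((NOT C OR A) AND NOT (D AND NOT A)) OR A   [double negation]
⇔ C OR ((NOT C OR A) AND (NOT D OR NOT NOT A)) OR A   [De Morgan]
⇔ C OR ((NOT C OR A) AND (NOT D OR A)) OR A   [double negation]
⇔ (C OR NOT C OR A OR A) AND (C OR NOT D OR A OR A)   [distribute OR over AND]
⇔ C OR NOT D OR A   [simplify]

C OR NOT D OR A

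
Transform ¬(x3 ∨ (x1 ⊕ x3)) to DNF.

¬(x3 ∨ (x1 ⊕ x3))
⇔ ¬(x3 ∨ x1 ∧ ¬x3 ∨ ¬x1 ∧ x3)
⇔ ¬x3 ∧ ¬(x1 ∧ ¬x3) ∧ ¬(¬x1 ∧ x3)
⇔ ¬x3 ∧ (¬x1 ∨ ¬¬x3) ∧ ¬(¬x1 ∧ x3)
⇔ ¬x3 ∧ (¬x1 ∨ x3) ∧ ¬(¬x1 ∧ x3)
⇔ ¬x3 ∧ (¬x1 ∨ x3) ∧ (¬¬x1 ∨ ¬x3)
⇔ ¬x3 ∧ (¬x1 ∨ x3) ∧ (x1 ∨ ¬x3)
⇔ ¬x3 ∧ ¬x1 ∧ x1 ∨ ¬x3 ∧ ¬x1 ∧ ¬x3 ∨ ¬x3 ∧ x3 ∧ x1 ∨ ¬x3 ∧ x3 ∧ ¬x3
⇔ ¬x3 ∧ ¬x1

¬x3 ∧ ¬x1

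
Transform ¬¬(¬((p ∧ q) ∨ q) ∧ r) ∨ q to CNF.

¬¬(¬((p ∧ q) ∨ q) ∧ r) ∨ q
⇔ (¬((p ∧ q) ∨ q) ∧ r) ∨ q   — double negation
⇔ (¬(p ∧ q) ∧ ¬q ∧ r) ∨ q   — De Morgan
⇔ ((¬p ∨ ¬q) ∧ ¬q ∧ r) ∨ q   — De Morgan
⇔ (¬p ∨ ¬q ∨ q) ∧ (¬q ∨ q) ∧ (r ∨ q)   — distribute ∨ over ∧
⇔ r ∨ q   — simplify

r ∨ q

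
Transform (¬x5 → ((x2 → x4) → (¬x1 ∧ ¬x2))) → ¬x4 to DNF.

(¬x5 → ((x2 → x4) → (¬x1 ∧ ¬x2))) → ¬x4
⇔ ¬(¬x5 → ((x2 → x4) → (¬x1 ∧ ¬x2))) ∨ ¬x4   [eliminate →]
⇔ ¬(¬¬x5 ∨ ((x2 → x4) → (¬x1 ∧ ¬x2))) ∨ ¬x4   [eliminate →]
⇔ ¬(¬¬x5 ∨ ¬(x2 → x4) ∨ (¬x1 ∧ ¬x2)) ∨ ¬x4   [eliminate →]
⇔ ¬(¬¬x5 ∨ ¬(¬x2 ∨ x4) ∨ (¬x1 ∧ ¬x2)) ∨ ¬x4   [eliminate →]
⇔ (¬¬¬x5 ∧ ¬¬(¬x2 ∨ x4) ∧ ¬(¬x1 ∧ ¬x2)) ∨ ¬x4   [De Morgan]
⇔ (¬x5 ∧ ¬¬(¬x2 ∨ x4) ∧ ¬(¬x1 ∧ ¬x2)) ∨ ¬x4   [double negation]
⇔ (¬x5 ∧ (¬x2 ∨ x4) ∧ ¬(¬x1 ∧ ¬x2)) ∨ ¬x4   [double negation]
⇔ (¬x5 ∧ (¬x2 ∨ x4) ∧ (¬¬x1 ∨ ¬¬x2)) ∨ ¬x4   [De Morgan]
⇔ (¬x5 ∧ (¬x2 ∨ x4) ∧ (x1 ∨ ¬¬x2)) ∨ ¬x4   [double negation]
⇔ (¬x5 ∧ (¬x2 ∨ x4) ∧ (x1 ∨ x2)) ∨ ¬x4   [double negation]
⇔ (¬x5 ∧ ¬x2 ∧ x1) ∨ (¬x5 ∧ ¬x2 ∧ x2) ∨ (¬x5 ∧ x4 ∧ x1) ∨ (¬x5 ∧ x4 ∧ x2) ∨ ¬x4   [distribute ∧ over ∨]
⇔ (¬x5 ∧ ¬x2 ∧ x1) ∨ (¬x5 ∧ x4 ∧ x1) ∨ (¬x5 ∧ x4 ∧ x2) ∨ ¬x4   [simplify]

(¬x5 ∧ ¬x2 ∧ x1) ∨ (¬x5 ∧ x4 ∧ x1) ∨ (¬x5 ∧ x4 ∧ x2) ∨ ¬x4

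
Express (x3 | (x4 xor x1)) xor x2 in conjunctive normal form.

(x3 | x4 | x1 | x2) & (x3 | ~x4 | ~x1 | x2) & (~x3 | ~x2) & (~x4 | x1 | ~x2) & (~x1 | x4 | ~x2)

(x3 | (x4 xor x1)) xor x2
⇔ (x3 | (x4 xor x1) | x2) & ~((x3 | (x4 xor x1)) & x2)   — expand xor
⇔ (x3 | ((x4 | x1) & ~(x4 & x1)) | x2) & ~((x3 | (x4 xor x1)) & x2)   — expand xor
⇔ (x3 | ((x4 | x1) & ~(x4 & x1)) | x2) & ~((x3 | ((x4 | x1) & ~(x4 & x1))) & x2)   — expand xor
⇔ (x3 | ((x4 | x1) & (~x4 | ~x1)) | x2) & ~((x3 | ((x4 | x1) & ~(x4 & x1))) & x2)   — De Morgan
⇔ (x3 | ((x4 | x1) & (~x4 | ~x1)) | x2) & (~(x3 | ((x4 | x1) & ~(x4 & x1))) | ~x2)   — De Morgan
⇔ (x3 | ((x4 | x1) & (~x4 | ~x1)) | x2) & ((~x3 & ~((x4 | x1) & ~(x4 & x1))) | ~x2)   — De Morgan
⇔ (x3 | ((x4 | x1) & (~x4 | ~x1)) | x2) & ((~x3 & (~(x4 | x1) | ~~(x4 & x1))) | ~x2)   — De Morgan
⇔ (x3 | ((x4 | x1) & (~x4 | ~x1)) | x2) & ((~x3 & ((~x4 & ~x1) | ~~(x4 & x1))) | ~x2)   — De Morgan
⇔ (x3 | ((x4 | x1) & (~x4 | ~x1)) | x2) & ((~x3 & ((~x4 & ~x1) | (x4 & x1))) | ~x2)   — double negation
⇔ (x3 | x4 | x1 | x2) & (x3 | ~x4 | ~x1 | x2) & (~x3 | ~x2) & (~x4 | x4 | ~x2) & (~x4 | x1 | ~x2) & (~x1 | x4 | ~x2) & (~x1 | x1 | ~x2)   — distribute | over &
⇔ (x3 | x4 | x1 | x2) & (x3 | ~x4 | ~x1 | x2) & (~x3 | ~x2) & (~x4 | x1 | ~x2) & (~x1 | x4 | ~x2)   — simplify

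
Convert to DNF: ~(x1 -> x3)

x1 & ~x3

~(x1 -> x3)
≡ ~(~x1 | x3)   — eliminate ->
≡ ~~x1 & ~x3   — De Morgan
≡ x1 & ~x3   — double negation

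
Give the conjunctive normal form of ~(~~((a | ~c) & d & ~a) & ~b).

~(~~((a | ~c) & d & ~a) & ~b)
≡ ~~~((a | ~c) & d & ~a) | ~~b   (De Morgan)
≡ ~((a | ~c) & d & ~a) | ~~b   (double negation)
≡ ~(a | ~c) | ~d | ~~a | ~~b   (De Morgan)
≡ (~a & ~~c) | ~d | ~~a | ~~b   (De Morgan)
≡ (~a & c) | ~d | ~~a | ~~b   (double negation)
≡ (~a & c) | ~d | a | ~~b   (double negation)
≡ (~a & c) | ~d | a | b   (double negation)
≡ (~a | ~d | a | b) & (c | ~d | a | b)   (distribute | over &)
≡ c | ~d | a | b   (simplify)

c | ~d | a | b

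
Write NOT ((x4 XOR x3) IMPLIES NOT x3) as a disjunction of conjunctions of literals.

NOT ((x4 XOR x3) IMPLIES NOT x3)
⇔ NOT (NOT (x4 XOR x3) OR NOT x3)   (eliminate IMPLIES)
⇔ NOT (NOT ((x4 AND NOT x3) OR (NOT x4 AND x3)) OR NOT x3)   (expand XOR)
⇔ NOT NOT ((x4 AND NOT x3) OR (NOT x4 AND x3)) AND NOT NOT x3   (De Morgan)
⇔ ((x4 AND NOT x3) OR (NOT x4 AND x3)) AND NOT NOT x3   (double negation)
⇔ ((x4 AND NOT x3) OR (NOT x4 AND x3)) AND x3   (double negation)
⇔ (x4 AND NOT x3 AND x3) OR (NOT x4 AND x3 AND x3)   (distribute AND over OR)
⇔ NOT x4 AND x3   (simplify)

NOT x4 AND x3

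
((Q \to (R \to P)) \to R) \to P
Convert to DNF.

((Q \to (R \to P)) \to R) \to P
⇔ \lnot ((Q \to (R \to P)) \to R) \lor P   (eliminate \to)
⇔ \lnot (\lnot (Q \to (R \to P)) \lor R) \lor P   (eliminate \to)
⇔ \lnot (\lnot (\lnot Q \lor (R \to P)) \lor R) \lor P   (eliminate \to)
⇔ \lnot (\lnot (\lnot Q \lor \lnot R \lor P) \lor R) \lor P   (eliminate \to)
⇔ (\lnot \lnot (\lnot Q \lor \lnot R \lor P) \land \lnot R) \lor P   (De Morgan)
⇔ ((\lnot Q \lor \lnot R \lor P) \land \lnot R) \lor P   (double negation)
⇔ (\lnot Q \land \lnot R) \lor (\lnot R \land \lnot R) \lor (P \land \lnot R) \lor P   (distribute \land over \lor)
⇔ \lnot R \lor P   (simplify)

\lnot R \lor P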